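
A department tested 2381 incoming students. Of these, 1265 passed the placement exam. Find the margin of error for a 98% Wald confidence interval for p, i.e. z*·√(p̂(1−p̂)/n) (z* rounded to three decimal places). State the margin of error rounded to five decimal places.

p̂ = 1265/2381 = 0.53129.
Standard error of p̂: √(0.249021/2381) = √0.000104587 = 0.010227.
The 98% critical value is z* = 2.326.
Margin of error = z*·SE = 2.326 × 0.010227 = 0.02379.

ME = 0.02379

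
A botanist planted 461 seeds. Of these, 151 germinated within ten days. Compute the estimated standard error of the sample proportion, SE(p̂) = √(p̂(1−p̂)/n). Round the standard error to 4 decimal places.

With x = 151 successes in n = 461, p̂ = 0.32755.
p̂(1−p̂) = 0.32755·0.67245 = 0.220261.
SE = √(0.220261/461) = √0.000477790 = 0.0219.

SE = 0.0219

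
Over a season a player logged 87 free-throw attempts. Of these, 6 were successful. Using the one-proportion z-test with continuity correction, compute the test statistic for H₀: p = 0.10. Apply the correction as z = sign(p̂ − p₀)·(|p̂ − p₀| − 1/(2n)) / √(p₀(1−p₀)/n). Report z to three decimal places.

z = -0.786

The sample proportion is 6/87 = 0.06897. p̂ − p₀ = -0.031034.
1/(2n) = 0.005747.
Corrected numerator: |-0.031034| − 0.005747 = 0.025287.
Null standard error: √(0.10·0.90/87) = √0.001034483 = 0.032163.
z = −0.025287/0.032163 = -0.786.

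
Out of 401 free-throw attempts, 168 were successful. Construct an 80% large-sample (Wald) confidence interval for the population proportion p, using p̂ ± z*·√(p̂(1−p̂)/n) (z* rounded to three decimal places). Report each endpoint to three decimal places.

With x = 168 successes in n = 401, p̂ = 0.41895.
Standard error of p̂: √(0.243431/401) = √0.000607061 = 0.024639.
For 80% confidence, z* = 1.282.
Margin = 1.282·0.024639 = 0.03159.
Interval: 0.41895 ± 0.03159 → (0.387, 0.451).

(0.387, 0.451)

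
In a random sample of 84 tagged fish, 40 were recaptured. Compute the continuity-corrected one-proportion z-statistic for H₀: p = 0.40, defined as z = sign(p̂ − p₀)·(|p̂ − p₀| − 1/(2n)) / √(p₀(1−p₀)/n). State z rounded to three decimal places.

z = 1.314

p̂ = 40/84 = 0.47619. p̂ − p₀ = 0.076190.
1/(2n) = 0.005952.
Corrected numerator: |0.076190| − 0.005952 = 0.070238.
Under H₀, SE = √(p₀(1−p₀)/n) = √(0.40·0.60/84) = √0.002857143 = 0.053452.
z = (+)0.070238/0.053452 = 1.314.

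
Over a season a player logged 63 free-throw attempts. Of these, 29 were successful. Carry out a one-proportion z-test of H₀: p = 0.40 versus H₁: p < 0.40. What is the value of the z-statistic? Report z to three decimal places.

p̂ = 29/63 = 0.46032.
SE₀ = √(0.40·0.60/63) = 0.061721.
z = (0.46032 − 0.40)/0.061721 = 0.06032/0.061721 = 0.977.

z = 0.977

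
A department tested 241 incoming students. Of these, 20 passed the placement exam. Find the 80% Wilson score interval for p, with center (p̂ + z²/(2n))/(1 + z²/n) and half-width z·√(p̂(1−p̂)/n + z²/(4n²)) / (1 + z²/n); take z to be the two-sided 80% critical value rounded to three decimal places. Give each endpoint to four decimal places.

Here p̂ = 20/241 = 0.08299 and z = 1.282 (z² = 1.643524).
Denominator 1 + z²/n = 1 + 1.643524/241 = 1.006820.
Center = (0.08299 + 0.003410)/1.006820 = 0.08581.
Radicand: p̂(1−p̂)/n + z²/(4n²) = 0.000315770 + 0.000007074 = 0.000322844.
Half-width = z·√(radicand)/denom = 1.282·0.017968/1.006820 = 0.02288.
So the interval runs from 0.0629 to 0.1087.

(0.0629, 0.1087)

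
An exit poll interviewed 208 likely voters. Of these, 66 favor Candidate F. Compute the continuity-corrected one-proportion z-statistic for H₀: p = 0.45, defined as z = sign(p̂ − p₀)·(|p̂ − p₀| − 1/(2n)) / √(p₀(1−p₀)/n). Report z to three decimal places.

z = -3.777

Sample proportion p̂ = 66/208 = 0.31731. p̂ − p₀ = -0.132692.
Continuity correction 1/(2n) = 1/416 = 0.002404.
Corrected numerator: |-0.132692| − 0.002404 = 0.130288.
Null standard error: √(0.45·0.55/208) = √0.001189904 = 0.034495.
z = −0.130288/0.034495 = -3.777.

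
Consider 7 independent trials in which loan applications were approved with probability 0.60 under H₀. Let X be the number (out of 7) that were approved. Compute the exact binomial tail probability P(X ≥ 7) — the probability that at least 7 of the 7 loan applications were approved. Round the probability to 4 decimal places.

X is binomial with n = 7 and p = 0.60.
P(X ≥ 7) = C(7,7)·0.60^7·0.40^0.
= 0.027994 = 0.0280.

P = 0.0280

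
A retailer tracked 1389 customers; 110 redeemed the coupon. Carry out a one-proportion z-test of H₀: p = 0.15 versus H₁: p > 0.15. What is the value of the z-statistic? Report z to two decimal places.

z = -7.39

Sample proportion p̂ = 110/1389 = 0.07919.
Null standard error: √(0.15·0.85/1389) = √0.000091793 = 0.009581.
z = (0.07919 − 0.15)/0.009581 = -0.07081/0.009581 = -7.39.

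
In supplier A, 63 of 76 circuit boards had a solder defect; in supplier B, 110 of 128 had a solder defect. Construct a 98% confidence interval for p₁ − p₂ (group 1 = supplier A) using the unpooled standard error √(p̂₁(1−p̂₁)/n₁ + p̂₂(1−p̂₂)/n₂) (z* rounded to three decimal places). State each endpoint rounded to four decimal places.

(-0.1537, 0.0929)

p̂₁ = 63/76 = 0.82895, p̂₂ = 110/128 = 0.85938; p̂₁ − p̂₂ = -0.03043.
SE = √(0.001865706 + 0.000944138) = √0.002809844 = 0.053008.
z* = 2.326 at the 98% level. Margin = 2.326·0.053008 = 0.12330.
So the interval runs from -0.1537 to 0.0929.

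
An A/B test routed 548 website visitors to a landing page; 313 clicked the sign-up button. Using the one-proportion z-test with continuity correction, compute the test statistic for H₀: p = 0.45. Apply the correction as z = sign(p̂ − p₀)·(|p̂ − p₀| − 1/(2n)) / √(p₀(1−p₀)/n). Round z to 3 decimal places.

p̂ = 313/548 = 0.57117. p̂ − p₀ = 0.121168.
Continuity correction 1/(2n) = 1/1096 = 0.000912.
Corrected numerator: |0.121168| − 0.000912 = 0.120256.
Null standard error: √(0.45·0.55/548) = √0.000451642 = 0.021252.
z = +0.120256/0.021252 = 5.659.

z = 5.659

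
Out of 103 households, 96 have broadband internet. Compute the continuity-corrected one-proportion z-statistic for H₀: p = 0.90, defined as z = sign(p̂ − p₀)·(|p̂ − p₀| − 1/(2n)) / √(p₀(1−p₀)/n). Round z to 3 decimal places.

z = 0.920

Sample proportion p̂ = 96/103 = 0.93204. p̂ − p₀ = 0.032039.
Continuity correction 1/(2n) = 1/206 = 0.004854.
Corrected numerator: |0.032039| − 0.004854 = 0.027185.
Null standard error: √(0.90·0.10/103) = √0.000873786 = 0.029560.
z = (+)0.027185/0.029560 = 0.920.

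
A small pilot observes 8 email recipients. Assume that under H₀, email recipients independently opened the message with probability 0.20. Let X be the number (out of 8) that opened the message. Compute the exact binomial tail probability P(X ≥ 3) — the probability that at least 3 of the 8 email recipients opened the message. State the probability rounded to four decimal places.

P = 0.2031

X is binomial with n = 8 and p = 0.20.
P(X ≥ 3) = Σ_{j=3}^{8} C(8,j)·0.20^j·0.80^{8−j}.
= 0.146801 + 0.045875 + 0.009175 + 0.001147 + 0.000082 + 0.000003 = 0.2031.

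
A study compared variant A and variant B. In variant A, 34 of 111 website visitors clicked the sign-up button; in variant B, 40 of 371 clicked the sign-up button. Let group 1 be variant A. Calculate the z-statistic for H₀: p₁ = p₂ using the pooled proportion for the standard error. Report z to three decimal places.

Sample proportions: p̂₁ = 34/111 = 0.30631 and p̂₂ = 40/371 = 0.10782.
Pooled p̂ = (34+40)/(111+371) = 74/482 = 0.15353.
Pooled SE = √[0.1299564·0.01170443] ≈ 0.039001.
z = (p̂₁ − p̂₂)/SE = (0.30631 − 0.10782)/0.039001 = 0.19849/0.039001 = 5.089.

z = 5.089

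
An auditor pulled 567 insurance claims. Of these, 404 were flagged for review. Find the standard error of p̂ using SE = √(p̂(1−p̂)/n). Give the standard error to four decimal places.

SE = 0.0190

The sample proportion is 404/567 = 0.71252.
p̂(1−p̂) = 0.204835.
SE = √(0.204835/567) = 0.0190.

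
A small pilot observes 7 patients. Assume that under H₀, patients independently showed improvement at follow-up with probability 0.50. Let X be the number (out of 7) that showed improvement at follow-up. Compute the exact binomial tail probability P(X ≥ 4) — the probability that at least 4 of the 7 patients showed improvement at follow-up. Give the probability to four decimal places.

X ~ Binomial(n=7, p=0.50).
P(X ≥ 4) = C(7,4)·0.50^4·0.50^3 + C(7,5)·0.50^5·0.50^2 + C(7,6)·0.50^6·0.50^1 + C(7,7)·0.50^7·0.50^0.
= 0.273438 + 0.164062 + 0.054688 + 0.007812 = 0.5000.

P = 0.5000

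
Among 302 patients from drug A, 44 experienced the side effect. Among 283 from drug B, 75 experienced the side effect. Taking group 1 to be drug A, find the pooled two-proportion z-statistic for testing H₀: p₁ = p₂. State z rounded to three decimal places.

z = -3.583

Sample proportions: p̂₁ = 44/302 = 0.14570 and p̂₂ = 75/283 = 0.26502.
Pooling: p̂ = 119/585 = 0.20342.
SE = √[p̂(1−p̂)(1/n₁+1/n₂)] = √[0.20342·0.79658·(1/302+1/283)] ≈ 0.033304.
z = -0.11932/0.033304 = -3.583.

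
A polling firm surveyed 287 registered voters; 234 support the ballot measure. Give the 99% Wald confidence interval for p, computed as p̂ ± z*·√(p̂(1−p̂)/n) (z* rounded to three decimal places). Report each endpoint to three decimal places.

(0.756, 0.874)

Sample proportion p̂ = 234/287 = 0.81533.
SE(p̂) = √(0.81533·0.18467/287) = 0.022905.
For 99% confidence, z* = 2.576.
Margin = 2.576·0.022905 = 0.05900.
Interval: 0.81533 ± 0.05900 → (0.756, 0.874).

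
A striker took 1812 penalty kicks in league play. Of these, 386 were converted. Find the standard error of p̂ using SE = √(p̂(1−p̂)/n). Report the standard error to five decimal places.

SE = 0.00962

p̂ = 386/1812 = 0.21302.
p̂(1−p̂) = 0.167642.
SE = √(0.167642/1812) = √0.000092518 = 0.00962.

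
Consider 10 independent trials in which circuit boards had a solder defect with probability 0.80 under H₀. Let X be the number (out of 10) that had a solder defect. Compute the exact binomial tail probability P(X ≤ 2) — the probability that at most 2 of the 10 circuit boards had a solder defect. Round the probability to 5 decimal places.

P = 0.00008

X is binomial with n = 10 and p = 0.80.
P(X ≤ 2) = C(10,0)·0.80^0·0.20^10 + C(10,1)·0.80^1·0.20^9 + C(10,2)·0.80^2·0.20^8.
= 0.000000 + 0.000004 + 0.000074 = 0.00008.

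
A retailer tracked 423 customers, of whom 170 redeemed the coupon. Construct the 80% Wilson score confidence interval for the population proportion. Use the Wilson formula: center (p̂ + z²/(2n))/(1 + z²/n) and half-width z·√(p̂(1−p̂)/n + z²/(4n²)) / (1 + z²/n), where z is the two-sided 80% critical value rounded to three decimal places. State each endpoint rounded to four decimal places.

p̂ = 170/423 = 0.40189; z = 1.282, so z² = 1.643524.
1 + z²/n = 1.003885.
Center = (0.40189 + 0.001943)/1.003885 = 0.40227.
Radicand: p̂(1−p̂)/n + z²/(4n²) = 0.000568262 + 0.000002296 = 0.000570558.
Half-width = z·√(radicand)/denom = 1.282·0.023886/1.003885 = 0.03050.
So the interval runs from 0.3718 to 0.4328.

(0.3718, 0.4328)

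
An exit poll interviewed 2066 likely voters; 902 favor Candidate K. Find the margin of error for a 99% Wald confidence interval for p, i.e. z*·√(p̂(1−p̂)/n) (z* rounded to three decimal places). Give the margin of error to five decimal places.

The sample proportion is 902/2066 = 0.43659.
SE = √(p̂(1−p̂)/n) = √(0.245979/2066) = 0.010911.
For 99% confidence, z* = 2.576.
Margin of error = z*·SE = 2.576 × 0.010911 = 0.02811.

ME = 0.02811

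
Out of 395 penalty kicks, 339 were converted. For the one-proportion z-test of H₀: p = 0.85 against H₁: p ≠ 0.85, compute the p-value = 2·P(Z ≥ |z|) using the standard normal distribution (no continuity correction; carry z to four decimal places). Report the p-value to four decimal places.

p-value = 0.6470

p̂ = 339/395 = 0.85823.
Under H₀, SE = √(p₀(1−p₀)/n) = √(0.85·0.15/395) = √0.000322785 = 0.017966.
Test statistic (full precision, shown to 4 dp): z = (339/395 − 0.85)/SE₀ ≈ 0.4580.
p-value = 2·P(Z ≥ |z|) with z = 0.4580 → 0.6470.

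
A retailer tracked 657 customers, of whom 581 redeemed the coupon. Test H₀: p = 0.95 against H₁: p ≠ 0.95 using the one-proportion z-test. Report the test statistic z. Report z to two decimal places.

Sample proportion p̂ = 581/657 = 0.88432.
SE₀ = √(0.95·0.05/657) = 0.008503.
Test statistic: z = -0.06568/0.008503 = -7.72.

z = -7.72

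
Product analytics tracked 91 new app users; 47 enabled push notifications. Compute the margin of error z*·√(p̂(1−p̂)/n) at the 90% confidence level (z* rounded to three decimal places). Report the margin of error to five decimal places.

p̂ = 47/91 = 0.51648.
Standard error of p̂: √(0.249728/91) = √0.002744267 = 0.052386.
z* = 1.645 at the 90% level.
ME = 1.645·0.052386 = 0.08617.

ME = 0.08617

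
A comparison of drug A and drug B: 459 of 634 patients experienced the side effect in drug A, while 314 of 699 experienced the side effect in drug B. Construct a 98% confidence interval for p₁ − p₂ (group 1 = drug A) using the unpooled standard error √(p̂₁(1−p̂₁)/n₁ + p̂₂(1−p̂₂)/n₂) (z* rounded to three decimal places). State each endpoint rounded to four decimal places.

p̂₁ = 459/634 = 0.72397, p̂₂ = 314/699 = 0.44921; p̂₁ − p̂₂ = 0.27476.
SE = √(0.000315198 + 0.000353964) = √0.000669162 = 0.025868.
z* = 2.326 at the 98% level. Margin = 2.326·0.025868 = 0.06017.
CI: 0.27476 ± 0.06017 = (0.2146, 0.3349).

(0.2146, 0.3349)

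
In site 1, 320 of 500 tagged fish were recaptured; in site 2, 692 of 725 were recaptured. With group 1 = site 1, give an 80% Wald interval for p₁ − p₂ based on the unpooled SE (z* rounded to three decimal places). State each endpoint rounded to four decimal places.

(-0.3437, -0.2852)

p̂₁ = 0.64000, p̂₂ = 0.95448, so the observed difference is -0.31448.
SE = √(0.000460800 + 0.000059925) = √0.000520725 = 0.022819.
z* = 1.282 at the 80% level. Margin of error = 0.02925.
CI: -0.31448 ± 0.02925 = (-0.3437, -0.2852).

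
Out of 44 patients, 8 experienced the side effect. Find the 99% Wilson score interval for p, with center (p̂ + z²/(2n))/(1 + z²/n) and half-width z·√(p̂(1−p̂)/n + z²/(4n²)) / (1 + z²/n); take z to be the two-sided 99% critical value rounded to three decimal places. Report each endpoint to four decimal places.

(0.0778, 0.3692)

p̂ = 8/44 = 0.18182; z = 2.576, so z² = 6.635776.
Denominator 1 + z²/n = 1 + 6.635776/44 = 1.150813.
Adjusted center: (0.18182 + z²/(2n))/1.150813 = 0.22352.
Radicand: p̂(1−p̂)/n + z²/(4n²) = 0.003380917 + 0.000856893 = 0.004237810.
Half-width = z·√(radicand)/denom = 2.576·0.065098/1.150813 = 0.14572.
So the interval runs from 0.0778 to 0.3692.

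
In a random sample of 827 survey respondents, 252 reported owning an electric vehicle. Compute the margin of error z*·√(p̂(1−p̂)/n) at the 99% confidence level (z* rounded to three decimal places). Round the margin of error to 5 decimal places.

ME = 0.04123

With x = 252 successes in n = 827, p̂ = 0.30472.
Standard error of p̂: √(0.211864/827) = √0.000256184 = 0.016006.
The 99% critical value is z* = 2.576.
ME = 2.576·0.016006 = 0.04123.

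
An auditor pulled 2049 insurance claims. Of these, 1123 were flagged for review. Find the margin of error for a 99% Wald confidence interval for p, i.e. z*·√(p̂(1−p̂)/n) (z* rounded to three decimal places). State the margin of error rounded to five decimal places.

p̂ = 1123/2049 = 0.54807.
SE = √(p̂(1−p̂)/n) = √(0.247689/2049) = 0.010995.
For 99% confidence, z* = 2.576.
So ME = 0.02832.

ME = 0.02832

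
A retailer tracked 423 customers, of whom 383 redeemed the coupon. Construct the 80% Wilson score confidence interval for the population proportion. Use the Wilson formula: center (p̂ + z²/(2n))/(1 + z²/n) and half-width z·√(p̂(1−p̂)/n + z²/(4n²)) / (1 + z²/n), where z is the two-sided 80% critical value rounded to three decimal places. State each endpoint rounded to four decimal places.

(0.8856, 0.9221)

p̂ = 383/423 = 0.90544; z = 1.282, so z² = 1.643524.
1 + z²/n = 1.003885.
Adjusted center: (0.90544 + z²/(2n))/1.003885 = 0.90387.
Radicand: p̂(1−p̂)/n + z²/(4n²) = 0.000202413 + 0.000002296 = 0.000204709.
Half-width = z·√(radicand)/denom = 1.282·0.014308/1.003885 = 0.01827.
So the interval runs from 0.8856 to 0.9221.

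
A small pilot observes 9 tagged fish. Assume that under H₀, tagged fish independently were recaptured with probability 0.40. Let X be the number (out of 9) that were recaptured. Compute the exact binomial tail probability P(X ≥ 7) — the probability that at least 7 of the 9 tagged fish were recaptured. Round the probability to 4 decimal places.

X is binomial with n = 9 and p = 0.40.
P(X ≥ 7) = C(9,7)·0.40^7·0.60^2 + C(9,8)·0.40^8·0.60^1 + C(9,9)·0.40^9·0.60^0.
= 0.021234 + 0.003539 + 0.000262 = 0.0250.

P = 0.0250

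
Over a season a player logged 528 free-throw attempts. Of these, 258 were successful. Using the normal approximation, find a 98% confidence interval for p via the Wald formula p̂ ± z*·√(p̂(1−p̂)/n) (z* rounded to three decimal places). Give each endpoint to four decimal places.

Sample proportion p̂ = 258/528 = 0.48864.
Standard error of p̂: √(0.249871/528) = √0.000473240 = 0.021754.
For 98% confidence, z* = 2.326.
Margin of error: 2.326 × 0.021754 = 0.05060.
Interval: 0.48864 ± 0.05060 → (0.4380, 0.5392).

(0.4380, 0.5392)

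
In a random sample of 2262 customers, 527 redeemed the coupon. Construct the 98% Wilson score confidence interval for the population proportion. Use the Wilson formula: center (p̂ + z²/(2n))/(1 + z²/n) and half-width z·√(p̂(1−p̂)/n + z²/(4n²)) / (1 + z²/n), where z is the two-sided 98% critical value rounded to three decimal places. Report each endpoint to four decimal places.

Here p̂ = 527/2262 = 0.23298 and z = 2.326 (z² = 5.410276).
1 + z²/n = 1.002392.
Center = (0.23298 + 0.001196)/1.002392 = 0.23362.
Radicand: p̂(1−p̂)/n + z²/(4n²) = 0.000079001 + 0.000000264 = 0.000079265.
Half-width = z·√(radicand)/denom = 2.326·0.008903/1.002392 = 0.02066.
So the interval runs from 0.2130 to 0.2543.

(0.2130, 0.2543)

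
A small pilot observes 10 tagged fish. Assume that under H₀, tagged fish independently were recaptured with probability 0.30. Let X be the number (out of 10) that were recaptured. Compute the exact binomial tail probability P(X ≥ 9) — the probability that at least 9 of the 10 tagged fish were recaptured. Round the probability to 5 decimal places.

P = 0.00014

X ~ Binomial(n=10, p=0.30).
P(X ≥ 9) = C(10,9)·0.30^9·0.70^1 + C(10,10)·0.30^10·0.70^0.
= 0.000138 + 0.000006 = 0.00014.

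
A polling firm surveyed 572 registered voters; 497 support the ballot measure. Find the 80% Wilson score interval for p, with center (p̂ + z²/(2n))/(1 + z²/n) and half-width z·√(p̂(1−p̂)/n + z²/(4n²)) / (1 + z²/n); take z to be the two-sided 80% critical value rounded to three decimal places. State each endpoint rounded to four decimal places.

(0.8497, 0.8859)

Here p̂ = 497/572 = 0.86888 and z = 1.282 (z² = 1.643524).
Denominator 1 + z²/n = 1 + 1.643524/572 = 1.002873.
Adjusted center: (0.86888 + z²/(2n))/1.002873 = 0.86782.
Radicand: p̂(1−p̂)/n + z²/(4n²) = 0.000199173 + 0.000001256 = 0.000200429.
Half-width = z·√(radicand)/denom = 1.282·0.014157/1.002873 = 0.01810.
Interval: 0.86782 ± 0.01810 → (0.8497, 0.8859).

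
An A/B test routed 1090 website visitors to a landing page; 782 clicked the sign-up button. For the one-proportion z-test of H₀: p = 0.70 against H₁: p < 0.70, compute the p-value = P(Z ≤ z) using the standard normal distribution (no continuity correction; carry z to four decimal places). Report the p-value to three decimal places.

The sample proportion is 782/1090 = 0.71743.
Under H₀, SE = √(p₀(1−p₀)/n) = √(0.70·0.30/1090) = √0.000192661 = 0.013880.
Test statistic (full precision, shown to 4 dp): z = (782/1090 − 0.70)/SE₀ ≈ 1.2558.
From the standard normal, P(Z ≤ z) = 0.895.

p-value = 0.895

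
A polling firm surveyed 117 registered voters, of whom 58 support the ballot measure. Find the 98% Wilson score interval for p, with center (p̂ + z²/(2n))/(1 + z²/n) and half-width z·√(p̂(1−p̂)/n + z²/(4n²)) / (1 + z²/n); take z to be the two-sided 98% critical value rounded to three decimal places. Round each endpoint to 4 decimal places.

(0.3908, 0.6010)

Here p̂ = 58/117 = 0.49573 and z = 2.326 (z² = 5.410276).
1 + z²/n = 1.046242.
Adjusted center: (0.49573 + z²/(2n))/1.046242 = 0.49592.
Radicand: p̂(1−p̂)/n + z²/(4n²) = 0.002136596 + 0.000098807 = 0.002235403.
Half-width = 2.326·√0.002235403/1.046242 = 0.10511.
CI: 0.49592 ± 0.10511 = (0.3908, 0.6010).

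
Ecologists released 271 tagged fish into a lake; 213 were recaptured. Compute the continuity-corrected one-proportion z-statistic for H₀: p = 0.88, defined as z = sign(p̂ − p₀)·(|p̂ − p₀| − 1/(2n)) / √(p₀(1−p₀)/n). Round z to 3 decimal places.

z = -4.670

Sample proportion p̂ = 213/271 = 0.78598. p̂ − p₀ = -0.094022.
1/(2n) = 0.001845.
Corrected numerator: |-0.094022| − 0.001845 = 0.092177.
Under H₀, SE = √(p₀(1−p₀)/n) = √(0.88·0.12/271) = √0.000389668 = 0.019740.
z = −0.092177/0.019740 = -4.670.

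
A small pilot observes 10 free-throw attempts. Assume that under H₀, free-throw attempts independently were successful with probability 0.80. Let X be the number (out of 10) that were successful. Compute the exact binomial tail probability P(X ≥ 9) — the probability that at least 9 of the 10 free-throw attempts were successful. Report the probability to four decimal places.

X is binomial with n = 10 and p = 0.80.
P(X ≥ 9) = C(10,9)·0.80^9·0.20^1 + C(10,10)·0.80^10·0.20^0.
= 0.268435 + 0.107374 = 0.3758.

P = 0.3758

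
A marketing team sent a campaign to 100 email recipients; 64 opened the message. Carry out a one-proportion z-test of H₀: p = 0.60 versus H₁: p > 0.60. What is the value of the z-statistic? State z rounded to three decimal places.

The sample proportion is 64/100 = 0.64000.
Under H₀, SE = √(p₀(1−p₀)/n) = √(0.60·0.40/100) = √0.002400000 = 0.048990.
Test statistic: z = 0.04000/0.048990 = 0.816.

z = 0.816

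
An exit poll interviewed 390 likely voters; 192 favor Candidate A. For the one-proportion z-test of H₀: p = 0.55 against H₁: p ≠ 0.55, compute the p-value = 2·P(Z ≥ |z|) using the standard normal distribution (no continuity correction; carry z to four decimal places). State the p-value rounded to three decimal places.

With x = 192 successes in n = 390, p̂ = 0.49231.
SE₀ = √(0.55·0.45/390) = 0.025192.
Test statistic (full precision, shown to 4 dp): z = (192/390 − 0.55)/SE₀ ≈ -2.2901.
p-value = 2·P(Z ≥ |z|) with z = -2.2901 → 0.022.

p-value = 0.022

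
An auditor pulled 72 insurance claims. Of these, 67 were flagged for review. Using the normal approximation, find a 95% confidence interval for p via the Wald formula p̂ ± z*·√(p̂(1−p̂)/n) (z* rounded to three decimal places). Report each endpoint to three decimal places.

(0.872, 0.989)

With x = 67 successes in n = 72, p̂ = 0.93056.
SE(p̂) = √(0.93056·0.06944/72) = 0.029959.
For 95% confidence, z* = 1.960.
Margin of error: 1.960 × 0.029959 = 0.05872.
Interval: 0.93056 ± 0.05872 → (0.872, 0.989).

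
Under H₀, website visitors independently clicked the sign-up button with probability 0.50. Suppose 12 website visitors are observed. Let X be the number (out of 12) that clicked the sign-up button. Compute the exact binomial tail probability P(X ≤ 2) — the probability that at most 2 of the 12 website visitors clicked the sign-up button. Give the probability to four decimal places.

X ~ Binomial(n=12, p=0.50).
P(X ≤ 2) = C(12,0)·0.50^0·0.50^12 + C(12,1)·0.50^1·0.50^11 + C(12,2)·0.50^2·0.50^10.
= 0.000244 + 0.002930 + 0.016113 = 0.0193.

P = 0.0193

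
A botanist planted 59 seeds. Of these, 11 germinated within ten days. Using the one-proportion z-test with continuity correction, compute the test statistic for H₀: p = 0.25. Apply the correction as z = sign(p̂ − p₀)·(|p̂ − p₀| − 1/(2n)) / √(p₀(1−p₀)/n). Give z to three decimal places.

z = -0.977

p̂ = 11/59 = 0.18644. p̂ − p₀ = -0.063559.
Continuity correction 1/(2n) = 1/118 = 0.008475.
Corrected numerator: |-0.063559| − 0.008475 = 0.055084.
SE₀ = √(0.25·0.75/59) = 0.056373.
z = −0.055084/0.056373 = -0.977.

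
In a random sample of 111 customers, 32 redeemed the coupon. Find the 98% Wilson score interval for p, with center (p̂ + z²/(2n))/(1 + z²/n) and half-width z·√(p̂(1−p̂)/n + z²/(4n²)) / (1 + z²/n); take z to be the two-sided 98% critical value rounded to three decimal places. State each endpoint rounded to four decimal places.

(0.2000, 0.3963)

p̂ = 32/111 = 0.28829; z = 2.326, so z² = 5.410276.
Denominator 1 + z²/n = 1 + 5.410276/111 = 1.048741.
Adjusted center: (0.28829 + z²/(2n))/1.048741 = 0.29813.
Radicand: p̂(1−p̂)/n + z²/(4n²) = 0.001848452 + 0.000109778 = 0.001958230.
Half-width = 2.326·√0.001958230/1.048741 = 0.09815.
Interval: 0.29813 ± 0.09815 → (0.2000, 0.3963).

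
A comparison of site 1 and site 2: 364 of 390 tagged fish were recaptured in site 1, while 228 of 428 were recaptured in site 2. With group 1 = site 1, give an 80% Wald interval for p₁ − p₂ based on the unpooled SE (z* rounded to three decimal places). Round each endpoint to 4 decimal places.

(0.3657, 0.4355)

p̂₁ = 364/390 = 0.93333, p̂₂ = 228/428 = 0.53271; p̂₁ − p̂₂ = 0.40062.
Unpooled SE = √(p̂₁(1−p̂₁)/n₁ + p̂₂(1−p̂₂)/n₂) = √(0.000159544 + 0.000581612) = 0.027224.
z* = 1.282 at the 80% level. Margin of error = 0.03490.
CI: 0.40062 ± 0.03490 = (0.3657, 0.4355).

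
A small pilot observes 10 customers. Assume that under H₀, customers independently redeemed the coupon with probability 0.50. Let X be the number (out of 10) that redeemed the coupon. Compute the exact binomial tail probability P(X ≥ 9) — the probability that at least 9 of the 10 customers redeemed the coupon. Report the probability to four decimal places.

P = 0.0107

X is binomial with n = 10 and p = 0.50.
P(X ≥ 9) = C(10,9)·0.50^9·0.50^1 + C(10,10)·0.50^10·0.50^0.
= 0.009766 + 0.000977 = 0.0107.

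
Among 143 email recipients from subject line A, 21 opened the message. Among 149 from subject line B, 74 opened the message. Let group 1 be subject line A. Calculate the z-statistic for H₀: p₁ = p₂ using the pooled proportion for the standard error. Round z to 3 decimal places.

Sample proportions: p̂₁ = 21/143 = 0.14685 and p̂₂ = 74/149 = 0.49664.
Pooled p̂ = (21+74)/(143+149) = 95/292 = 0.32534.
Pooled SE = √[0.2194947·0.01370442] ≈ 0.054846.
z = -0.34979/0.054846 = -6.378.

z = -6.378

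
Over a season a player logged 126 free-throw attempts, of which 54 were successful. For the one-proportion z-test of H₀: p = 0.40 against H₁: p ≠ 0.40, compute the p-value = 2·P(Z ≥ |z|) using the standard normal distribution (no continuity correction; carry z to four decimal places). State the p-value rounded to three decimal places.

p-value = 0.513

Sample proportion p̂ = 54/126 = 0.42857.
Under H₀, SE = √(p₀(1−p₀)/n) = √(0.40·0.60/126) = √0.001904762 = 0.043644.
z = (p̂ − p₀)/SE = (54/126 − 0.40)/0.043644 ≈ 0.6547.
From the standard normal, 2·P(Z ≥ |z|) = 0.513.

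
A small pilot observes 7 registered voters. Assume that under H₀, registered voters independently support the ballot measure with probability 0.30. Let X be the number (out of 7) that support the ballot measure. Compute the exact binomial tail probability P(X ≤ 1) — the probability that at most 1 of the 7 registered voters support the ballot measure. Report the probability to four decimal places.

X ~ Binomial(n=7, p=0.30).
P(X ≤ 1) = C(7,0)·0.30^0·0.70^7 + C(7,1)·0.30^1·0.70^6.
= 0.082354 + 0.247063 = 0.3294.

P = 0.3294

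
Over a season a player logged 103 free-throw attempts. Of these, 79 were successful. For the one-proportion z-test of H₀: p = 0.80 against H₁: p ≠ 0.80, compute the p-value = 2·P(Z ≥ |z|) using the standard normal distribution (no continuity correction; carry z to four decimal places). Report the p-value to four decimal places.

With x = 79 successes in n = 103, p̂ = 0.76699.
SE₀ = √(0.80·0.20/103) = 0.039413.
Test statistic (full precision, shown to 4 dp): z = (79/103 − 0.80)/SE₀ ≈ -0.8375.
From the standard normal, 2·P(Z ≥ |z|) = 0.4023.

p-value = 0.4023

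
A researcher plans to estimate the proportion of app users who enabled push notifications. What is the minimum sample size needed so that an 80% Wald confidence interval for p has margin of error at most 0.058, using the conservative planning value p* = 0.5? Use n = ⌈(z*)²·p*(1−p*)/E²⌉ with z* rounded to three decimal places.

The 80% critical value is z* = 1.282.
p*(1−p*) = 0.2500.
(z*)²·p*(1−p*)/E² = 1.643524·0.2500/0.003364 = 122.141.
⌈122.141⌉ = 123.

n = 123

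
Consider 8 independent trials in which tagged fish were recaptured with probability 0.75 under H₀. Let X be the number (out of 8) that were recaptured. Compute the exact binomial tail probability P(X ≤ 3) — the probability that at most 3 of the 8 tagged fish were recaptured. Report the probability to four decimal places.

P = 0.0273

X is binomial with n = 8 and p = 0.75.
P(X ≤ 3) = C(8,0)·0.75^0·0.25^8 + C(8,1)·0.75^1·0.25^7 + C(8,2)·0.75^2·0.25^6 + C(8,3)·0.75^3·0.25^5.
= 0.000015 + 0.000366 + 0.003845 + 0.023071 = 0.0273.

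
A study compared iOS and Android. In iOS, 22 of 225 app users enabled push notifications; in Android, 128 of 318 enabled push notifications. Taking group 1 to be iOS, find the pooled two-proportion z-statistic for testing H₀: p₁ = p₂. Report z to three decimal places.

z = -7.823

Sample proportions: p̂₁ = 22/225 = 0.09778 and p̂₂ = 128/318 = 0.40252.
Pooled p̂ = (22+128)/(225+318) = 150/543 = 0.27624.
Pooled SE = √[0.1999328·0.00758910] ≈ 0.038953.
z = -0.30474/0.038953 = -7.823.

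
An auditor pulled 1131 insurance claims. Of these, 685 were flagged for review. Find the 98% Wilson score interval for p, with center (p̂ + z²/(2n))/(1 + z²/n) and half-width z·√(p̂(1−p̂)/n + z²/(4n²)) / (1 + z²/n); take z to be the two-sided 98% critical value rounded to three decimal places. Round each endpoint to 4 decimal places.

p̂ = 685/1131 = 0.60566; z = 2.326, so z² = 5.410276.
1 + z²/n = 1.004784.
Center = (0.60566 + 0.002392)/1.004784 = 0.60516.
Radicand: p̂(1−p̂)/n + z²/(4n²) = 0.000211173 + 0.000001057 = 0.000212230.
Half-width = z·√(radicand)/denom = 2.326·0.014568/1.004784 = 0.03372.
CI: 0.60516 ± 0.03372 = (0.5714, 0.6389).

(0.5714, 0.6389)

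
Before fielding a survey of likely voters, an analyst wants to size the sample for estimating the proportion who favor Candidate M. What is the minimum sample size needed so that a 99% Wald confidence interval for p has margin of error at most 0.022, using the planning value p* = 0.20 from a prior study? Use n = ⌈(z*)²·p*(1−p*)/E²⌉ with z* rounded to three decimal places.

z* = 2.576 at the 99% level.
p*(1−p*) = 0.20·0.80 = 0.1600.
(z*)²·p*(1−p*)/E² = 6.635776·0.1600/0.000484 = 2193.645.
⌈2193.645⌉ = 2194.

n = 2194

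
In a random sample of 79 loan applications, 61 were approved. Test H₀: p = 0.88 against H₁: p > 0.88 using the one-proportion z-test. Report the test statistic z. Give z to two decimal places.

p̂ = 61/79 = 0.77215.
Under H₀, SE = √(p₀(1−p₀)/n) = √(0.88·0.12/79) = √0.001336709 = 0.036561.
z = (0.77215 − 0.88)/0.036561 = -0.10785/0.036561 = -2.95.

z = -2.95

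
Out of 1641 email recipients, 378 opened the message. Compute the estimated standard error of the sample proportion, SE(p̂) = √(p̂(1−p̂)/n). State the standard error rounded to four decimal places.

The sample proportion is 378/1641 = 0.23035.
p̂(1−p̂) = 0.177289.
SE = √(0.177289/1641) = 0.0104.

SE = 0.0104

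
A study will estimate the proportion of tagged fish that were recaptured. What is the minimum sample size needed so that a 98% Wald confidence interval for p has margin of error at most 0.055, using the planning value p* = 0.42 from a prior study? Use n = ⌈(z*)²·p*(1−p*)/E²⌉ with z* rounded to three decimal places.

n = 436

The 98% critical value is z* = 2.326.
p*(1−p*) = 0.42·0.58 = 0.2436.
Required n before rounding: 5.410276 × 0.2436 / 0.055² = 435.684.
Rounding up, n = 436.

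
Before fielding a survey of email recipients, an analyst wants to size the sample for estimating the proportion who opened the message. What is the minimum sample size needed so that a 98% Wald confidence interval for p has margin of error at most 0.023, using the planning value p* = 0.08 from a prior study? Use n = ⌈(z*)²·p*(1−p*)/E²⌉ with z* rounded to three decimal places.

z* = 2.326 at the 98% level.
p*(1−p*) = 0.0736.
Required n before rounding: 5.410276 × 0.0736 / 0.023² = 752.734.
⌈752.734⌉ = 753.

n = 753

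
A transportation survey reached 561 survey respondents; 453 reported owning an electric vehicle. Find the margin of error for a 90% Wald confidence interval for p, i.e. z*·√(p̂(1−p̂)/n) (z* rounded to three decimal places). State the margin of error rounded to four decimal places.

ME = 0.0274

Sample proportion p̂ = 453/561 = 0.80749.
SE(p̂) = √(0.80749·0.19251/561) = 0.016646.
The 90% critical value is z* = 1.645.
So ME = 0.0274.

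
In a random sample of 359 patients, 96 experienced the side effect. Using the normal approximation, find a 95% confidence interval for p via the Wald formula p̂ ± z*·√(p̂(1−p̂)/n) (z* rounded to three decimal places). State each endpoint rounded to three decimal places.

(0.222, 0.313)

Sample proportion p̂ = 96/359 = 0.26741.
SE = √(p̂(1−p̂)/n) = √(0.195902/359) = 0.023360.
z* = 1.960 at the 95% level.
Margin of error: 1.960 × 0.023360 = 0.04579.
CI: 0.26741 ± 0.04579 = (0.222, 0.313).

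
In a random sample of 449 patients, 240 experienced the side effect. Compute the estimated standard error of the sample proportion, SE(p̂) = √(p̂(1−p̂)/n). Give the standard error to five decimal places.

SE = 0.02354

With x = 240 successes in n = 449, p̂ = 0.53452.
p̂(1−p̂) = 0.53452·0.46548 = 0.248808.
SE = √(0.248808/449) = √0.000554138 = 0.02354.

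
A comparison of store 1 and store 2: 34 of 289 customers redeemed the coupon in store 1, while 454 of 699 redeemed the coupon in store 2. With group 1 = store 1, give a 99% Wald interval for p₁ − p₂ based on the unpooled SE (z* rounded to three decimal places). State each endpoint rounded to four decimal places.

p̂₁ = 0.11765, p̂₂ = 0.64950, so the observed difference is -0.53185.
Unpooled SE = √(p̂₁(1−p̂₁)/n₁ + p̂₂(1−p̂₂)/n₂) = √(0.000359191 + 0.000325679) = 0.026170.
z* = 2.576 at the 99% level. Margin = 2.576·0.026170 = 0.06741.
So the interval runs from -0.5993 to -0.4644.

(-0.5993, -0.4644)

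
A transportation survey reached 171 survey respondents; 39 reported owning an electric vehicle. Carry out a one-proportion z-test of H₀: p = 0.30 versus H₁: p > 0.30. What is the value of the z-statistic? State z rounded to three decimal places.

z = -2.053

With x = 39 successes in n = 171, p̂ = 0.22807.
Under H₀, SE = √(p₀(1−p₀)/n) = √(0.30·0.70/171) = √0.001228070 = 0.035044.
Test statistic: z = -0.07193/0.035044 = -2.053.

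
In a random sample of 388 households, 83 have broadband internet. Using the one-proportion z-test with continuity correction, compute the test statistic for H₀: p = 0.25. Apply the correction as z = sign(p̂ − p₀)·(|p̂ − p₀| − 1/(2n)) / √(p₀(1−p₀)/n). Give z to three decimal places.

With x = 83 successes in n = 388, p̂ = 0.21392. p̂ − p₀ = -0.036082.
1/(2n) = 0.001289.
Corrected numerator: |-0.036082| − 0.001289 = 0.034793.
SE₀ = √(0.25·0.75/388) = 0.021983.
z = −0.034793/0.021983 = -1.583.

z = -1.583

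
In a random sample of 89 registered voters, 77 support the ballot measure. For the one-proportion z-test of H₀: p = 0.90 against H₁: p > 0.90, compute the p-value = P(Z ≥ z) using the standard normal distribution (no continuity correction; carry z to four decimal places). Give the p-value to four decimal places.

With x = 77 successes in n = 89, p̂ = 0.86517.
SE₀ = √(0.90·0.10/89) = 0.031800.
Test statistic (full precision, shown to 4 dp): z = (77/89 − 0.90)/SE₀ ≈ -1.0953.
p-value = P(Z ≥ z) with z = -1.0953 → 0.8633.

p-value = 0.8633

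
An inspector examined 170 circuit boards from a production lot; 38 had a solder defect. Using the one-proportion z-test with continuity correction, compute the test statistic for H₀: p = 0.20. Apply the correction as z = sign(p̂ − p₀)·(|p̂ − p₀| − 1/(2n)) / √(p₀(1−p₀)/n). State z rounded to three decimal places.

With x = 38 successes in n = 170, p̂ = 0.22353. p̂ − p₀ = 0.023529.
1/(2n) = 0.002941.
Corrected numerator: |0.023529| − 0.002941 = 0.020588.
Under H₀, SE = √(p₀(1−p₀)/n) = √(0.20·0.80/170) = √0.000941176 = 0.030679.
z = (+)0.020588/0.030679 = 0.671.

z = 0.671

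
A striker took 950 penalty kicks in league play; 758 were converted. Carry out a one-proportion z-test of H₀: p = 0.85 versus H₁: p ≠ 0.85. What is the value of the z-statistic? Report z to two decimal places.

Sample proportion p̂ = 758/950 = 0.79789.
SE₀ = √(0.85·0.15/950) = 0.011585.
Test statistic: z = -0.05211/0.011585 = -4.50.

z = -4.50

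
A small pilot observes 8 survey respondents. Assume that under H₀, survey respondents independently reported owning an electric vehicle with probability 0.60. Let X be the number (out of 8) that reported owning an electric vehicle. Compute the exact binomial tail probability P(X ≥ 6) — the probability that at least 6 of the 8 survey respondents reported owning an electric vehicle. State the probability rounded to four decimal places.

P = 0.3154

X ~ Binomial(n=8, p=0.60).
P(X ≥ 6) = C(8,6)·0.60^6·0.40^2 + C(8,7)·0.60^7·0.40^1 + C(8,8)·0.60^8·0.40^0.
= 0.209019 + 0.089580 + 0.016796 = 0.3154.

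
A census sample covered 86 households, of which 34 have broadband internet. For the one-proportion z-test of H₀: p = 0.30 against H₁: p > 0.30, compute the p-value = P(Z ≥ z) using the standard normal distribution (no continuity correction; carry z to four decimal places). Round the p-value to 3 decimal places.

With x = 34 successes in n = 86, p̂ = 0.39535.
SE₀ = √(0.30·0.70/86) = 0.049415.
Test statistic (full precision, shown to 4 dp): z = (34/86 − 0.30)/SE₀ ≈ 1.9295.
p-value = P(Z ≥ z) with z = 1.9295 → 0.027.

p-value = 0.027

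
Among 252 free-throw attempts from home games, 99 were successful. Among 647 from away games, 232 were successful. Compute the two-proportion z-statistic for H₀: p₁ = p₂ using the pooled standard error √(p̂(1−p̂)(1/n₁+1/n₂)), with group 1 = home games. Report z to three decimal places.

Sample proportions: p̂₁ = 99/252 = 0.39286 and p̂₂ = 232/647 = 0.35858.
Pooling: p̂ = 331/899 = 0.36819.
Pooled SE = √[0.2326253·0.00551385] ≈ 0.035814.
z = (p̂₁ − p̂₂)/SE = (0.39286 − 0.35858)/0.035814 = 0.03428/0.035814 = 0.957.

z = 0.957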